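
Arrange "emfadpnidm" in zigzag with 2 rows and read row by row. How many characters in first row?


Zigzag "emfadpnidm" into 2 rows:
Placing characters:
  'e' => row 0
  'm' => row 1
  'f' => row 0
  'a' => row 1
  'd' => row 0
  'p' => row 1
  'n' => row 0
  'i' => row 1
  'd' => row 0
  'm' => row 1
Rows:
  Row 0: "efdnd"
  Row 1: "mapim"
First row length: 5

5


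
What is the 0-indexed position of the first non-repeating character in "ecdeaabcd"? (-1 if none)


Input: ecdeaabcd
Character frequencies:
  'a': 2
  'b': 1
  'c': 2
  'd': 2
  'e': 2
Scanning left to right for freq == 1:
  Position 0 ('e'): freq=2, skip
  Position 1 ('c'): freq=2, skip
  Position 2 ('d'): freq=2, skip
  Position 3 ('e'): freq=2, skip
  Position 4 ('a'): freq=2, skip
  Position 5 ('a'): freq=2, skip
  Position 6 ('b'): unique! => answer = 6

6


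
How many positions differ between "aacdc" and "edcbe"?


Comparing "aacdc" and "edcbe" position by position:
  Position 0: 'a' vs 'e' => DIFFER
  Position 1: 'a' vs 'd' => DIFFER
  Position 2: 'c' vs 'c' => same
  Position 3: 'd' vs 'b' => DIFFER
  Position 4: 'c' vs 'e' => DIFFER
Positions that differ: 4

4


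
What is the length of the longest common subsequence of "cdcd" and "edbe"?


LCS of "cdcd" and "edbe"
DP table:
           e    d    b    e
      0    0    0    0    0
  c   0    0    0    0    0
  d   0    0    1    1    1
  c   0    0    1    1    1
  d   0    0    1    1    1
LCS length = dp[4][4] = 1

1


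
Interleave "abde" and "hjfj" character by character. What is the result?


Interleaving "abde" and "hjfj":
  Position 0: 'a' from first, 'h' from second => "ah"
  Position 1: 'b' from first, 'j' from second => "bj"
  Position 2: 'd' from first, 'f' from second => "df"
  Position 3: 'e' from first, 'j' from second => "ej"
Result: ahbjdfej

ahbjdfej


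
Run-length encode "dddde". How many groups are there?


Input: dddde
Scanning for consecutive runs:
  Group 1: 'd' x 4 (positions 0-3)
  Group 2: 'e' x 1 (positions 4-4)
Total groups: 2

2


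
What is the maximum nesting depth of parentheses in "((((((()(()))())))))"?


Input: "((((((()(()))())))))"
Tracking depth:
  Position 0 '(': depth becomes 1
  Position 1 '(': depth becomes 2
  Position 2 '(': depth becomes 3
  Position 3 '(': depth becomes 4
  Position 4 '(': depth becomes 5
  Position 5 '(': depth becomes 6
  Position 6 '(': depth becomes 7
  Position 7 ')': depth becomes 6
  Position 8 '(': depth becomes 7
  Position 9 '(': depth becomes 8
  Position 10 ')': depth becomes 7
  Position 11 ')': depth becomes 6
  Position 12 ')': depth becomes 5
  Position 13 '(': depth becomes 6
  Position 14 ')': depth becomes 5
  Position 15 ')': depth becomes 4
  Position 16 ')': depth becomes 3
  Position 17 ')': depth becomes 2
  Position 18 ')': depth becomes 1
  Position 19 ')': depth becomes 0
Maximum depth reached: 8

8


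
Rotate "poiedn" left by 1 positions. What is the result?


Input: "poiedn", rotate left by 1
First 1 characters: "p"
Remaining characters: "oiedn"
Concatenate remaining + first: "oiedn" + "p" = "oiednp"

oiednp


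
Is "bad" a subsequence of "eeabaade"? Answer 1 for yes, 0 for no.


Check if "bad" is a subsequence of "eeabaade"
Greedy scan:
  Position 0 ('e'): no match needed
  Position 1 ('e'): no match needed
  Position 2 ('a'): no match needed
  Position 3 ('b'): matches sub[0] = 'b'
  Position 4 ('a'): matches sub[1] = 'a'
  Position 5 ('a'): no match needed
  Position 6 ('d'): matches sub[2] = 'd'
  Position 7 ('e'): no match needed
All 3 characters matched => is a subsequence

1


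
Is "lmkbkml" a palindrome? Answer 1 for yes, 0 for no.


Input: lmkbkml
Reversed: lmkbkml
  Compare pos 0 ('l') with pos 6 ('l'): match
  Compare pos 1 ('m') with pos 5 ('m'): match
  Compare pos 2 ('k') with pos 4 ('k'): match
Result: palindrome

1


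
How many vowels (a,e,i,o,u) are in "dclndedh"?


Input: dclndedh
Checking each character:
  'd' at position 0: consonant
  'c' at position 1: consonant
  'l' at position 2: consonant
  'n' at position 3: consonant
  'd' at position 4: consonant
  'e' at position 5: vowel (running total: 1)
  'd' at position 6: consonant
  'h' at position 7: consonant
Total vowels: 1

1


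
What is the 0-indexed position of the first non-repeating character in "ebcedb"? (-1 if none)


Input: ebcedb
Character frequencies:
  'b': 2
  'c': 1
  'd': 1
  'e': 2
Scanning left to right for freq == 1:
  Position 0 ('e'): freq=2, skip
  Position 1 ('b'): freq=2, skip
  Position 2 ('c'): unique! => answer = 2

2


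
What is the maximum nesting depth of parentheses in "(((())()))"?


Input: "(((())()))"
Tracking depth:
  Position 0 '(': depth becomes 1
  Position 1 '(': depth becomes 2
  Position 2 '(': depth becomes 3
  Position 3 '(': depth becomes 4
  Position 4 ')': depth becomes 3
  Position 5 ')': depth becomes 2
  Position 6 '(': depth becomes 3
  Position 7 ')': depth becomes 2
  Position 8 ')': depth becomes 1
  Position 9 ')': depth becomes 0
Maximum depth reached: 4

4


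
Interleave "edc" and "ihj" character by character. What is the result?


Interleaving "edc" and "ihj":
  Position 0: 'e' from first, 'i' from second => "ei"
  Position 1: 'd' from first, 'h' from second => "dh"
  Position 2: 'c' from first, 'j' from second => "cj"
Result: eidhcj

eidhcj


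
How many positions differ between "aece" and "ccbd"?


Comparing "aece" and "ccbd" position by position:
  Position 0: 'a' vs 'c' => DIFFER
  Position 1: 'e' vs 'c' => DIFFER
  Position 2: 'c' vs 'b' => DIFFER
  Position 3: 'e' vs 'd' => DIFFER
Positions that differ: 4

4


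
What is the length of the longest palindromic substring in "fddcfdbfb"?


Input: "fddcfdbfb"
Checking substrings for palindromes:
  [6:9] "bfb" (len 3) => palindrome
  [1:3] "dd" (len 2) => palindrome
Longest palindromic substring: "bfb" with length 3

3


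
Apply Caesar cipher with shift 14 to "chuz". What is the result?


Caesar cipher: shift "chuz" by 14
  'c' (pos 2) + 14 = pos 16 = 'q'
  'h' (pos 7) + 14 = pos 21 = 'v'
  'u' (pos 20) + 14 = pos 8 = 'i'
  'z' (pos 25) + 14 = pos 13 = 'n'
Result: qvin

qvin


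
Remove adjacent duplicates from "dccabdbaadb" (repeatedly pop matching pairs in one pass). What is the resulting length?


Input: dccabdbaadb
Stack-based adjacent duplicate removal:
  Read 'd': push. Stack: d
  Read 'c': push. Stack: dc
  Read 'c': matches stack top 'c' => pop. Stack: d
  Read 'a': push. Stack: da
  Read 'b': push. Stack: dab
  Read 'd': push. Stack: dabd
  Read 'b': push. Stack: dabdb
  Read 'a': push. Stack: dabdba
  Read 'a': matches stack top 'a' => pop. Stack: dabdb
  Read 'd': push. Stack: dabdbd
  Read 'b': push. Stack: dabdbdb
Final stack: "dabdbdb" (length 7)

7


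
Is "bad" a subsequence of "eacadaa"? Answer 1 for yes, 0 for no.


Check if "bad" is a subsequence of "eacadaa"
Greedy scan:
  Position 0 ('e'): no match needed
  Position 1 ('a'): no match needed
  Position 2 ('c'): no match needed
  Position 3 ('a'): no match needed
  Position 4 ('d'): no match needed
  Position 5 ('a'): no match needed
  Position 6 ('a'): no match needed
Only matched 0/3 characters => not a subsequence

0


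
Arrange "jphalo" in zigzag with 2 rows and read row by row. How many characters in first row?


Zigzag "jphalo" into 2 rows:
Placing characters:
  'j' => row 0
  'p' => row 1
  'h' => row 0
  'a' => row 1
  'l' => row 0
  'o' => row 1
Rows:
  Row 0: "jhl"
  Row 1: "pao"
First row length: 3

3


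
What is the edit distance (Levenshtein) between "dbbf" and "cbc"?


Computing edit distance: "dbbf" -> "cbc"
DP table:
           c    b    c
      0    1    2    3
  d   1    1    2    3
  b   2    2    1    2
  b   3    3    2    2
  f   4    4    3    3
Edit distance = dp[4][3] = 3

3


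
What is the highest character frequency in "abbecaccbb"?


Input: abbecaccbb
Character counts:
  'a': 2
  'b': 4
  'c': 3
  'e': 1
Maximum frequency: 4

4


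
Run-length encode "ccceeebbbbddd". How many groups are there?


Input: ccceeebbbbddd
Scanning for consecutive runs:
  Group 1: 'c' x 3 (positions 0-2)
  Group 2: 'e' x 3 (positions 3-5)
  Group 3: 'b' x 4 (positions 6-9)
  Group 4: 'd' x 3 (positions 10-12)
Total groups: 4

4


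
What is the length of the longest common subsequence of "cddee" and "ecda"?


LCS of "cddee" and "ecda"
DP table:
           e    c    d    a
      0    0    0    0    0
  c   0    0    1    1    1
  d   0    0    1    2    2
  d   0    0    1    2    2
  e   0    1    1    2    2
  e   0    1    1    2    2
LCS length = dp[5][4] = 2

2


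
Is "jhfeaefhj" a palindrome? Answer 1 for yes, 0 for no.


Input: jhfeaefhj
Reversed: jhfeaefhj
  Compare pos 0 ('j') with pos 8 ('j'): match
  Compare pos 1 ('h') with pos 7 ('h'): match
  Compare pos 2 ('f') with pos 6 ('f'): match
  Compare pos 3 ('e') with pos 5 ('e'): match
Result: palindrome

1


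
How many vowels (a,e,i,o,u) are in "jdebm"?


Input: jdebm
Checking each character:
  'j' at position 0: consonant
  'd' at position 1: consonant
  'e' at position 2: vowel (running total: 1)
  'b' at position 3: consonant
  'm' at position 4: consonant
Total vowels: 1

1


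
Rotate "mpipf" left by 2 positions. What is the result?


Input: "mpipf", rotate left by 2
First 2 characters: "mp"
Remaining characters: "ipf"
Concatenate remaining + first: "ipf" + "mp" = "ipfmp"

ipfmp


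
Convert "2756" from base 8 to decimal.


Input: "2756" in base 8
Positional expansion:
  Digit '2' (value 2) x 8^3 = 1024
  Digit '7' (value 7) x 8^2 = 448
  Digit '5' (value 5) x 8^1 = 40
  Digit '6' (value 6) x 8^0 = 6
Sum = 1518

1518


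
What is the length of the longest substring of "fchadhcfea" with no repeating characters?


Input: "fchadhcfea"
Sliding window (track last position of each char):
  Position 0 ('f'): window [0,0] length 1 -- new best
  Position 1 ('c'): window [0,1] length 2 -- new best
  Position 2 ('h'): window [0,2] length 3 -- new best
  Position 3 ('a'): window [0,3] length 4 -- new best
  Position 4 ('d'): window [0,4] length 5 -- new best
  Position 5 ('h'): repeat (last at 2), move window start to 3
  Position 5 ('h'): window [3,5] length 3
  Position 6 ('c'): window [3,6] length 4
  Position 7 ('f'): window [3,7] length 5
  Position 8 ('e'): window [3,8] length 6 -- new best
  Position 9 ('a'): repeat (last at 3), move window start to 4
  Position 9 ('a'): window [4,9] length 6
Longest substring with no repeats: "adhcfe" with length 6

6


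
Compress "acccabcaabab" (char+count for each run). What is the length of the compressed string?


Input: acccabcaabab
Runs:
  'a' x 1 => "a1"
  'c' x 3 => "c3"
  'a' x 1 => "a1"
  'b' x 1 => "b1"
  'c' x 1 => "c1"
  'a' x 2 => "a2"
  'b' x 1 => "b1"
  'a' x 1 => "a1"
  'b' x 1 => "b1"
Compressed: "a1c3a1b1c1a2b1a1b1"
Compressed length: 18

18


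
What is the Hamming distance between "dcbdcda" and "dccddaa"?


Comparing "dcbdcda" and "dccddaa" position by position:
  Position 0: 'd' vs 'd' => same
  Position 1: 'c' vs 'c' => same
  Position 2: 'b' vs 'c' => differ
  Position 3: 'd' vs 'd' => same
  Position 4: 'c' vs 'd' => differ
  Position 5: 'd' vs 'a' => differ
  Position 6: 'a' vs 'a' => same
Total differences (Hamming distance): 3

3


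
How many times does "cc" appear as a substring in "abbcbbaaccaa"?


Searching for "cc" in "abbcbbaaccaa"
Scanning each position:
  Position 0: "ab" => no
  Position 1: "bb" => no
  Position 2: "bc" => no
  Position 3: "cb" => no
  Position 4: "bb" => no
  Position 5: "ba" => no
  Position 6: "aa" => no
  Position 7: "ac" => no
  Position 8: "cc" => MATCH
  Position 9: "ca" => no
  Position 10: "aa" => no
Total occurrences: 1

1


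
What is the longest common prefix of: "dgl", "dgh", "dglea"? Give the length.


Words: dgl, dgh, dglea
  Position 0: all 'd' => match
  Position 1: all 'g' => match
  Position 2: ('l', 'h', 'l') => mismatch, stop
LCP = "dg" (length 2)

2


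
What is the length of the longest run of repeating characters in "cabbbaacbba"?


Input: "cabbbaacbba"
Scanning for longest run:
  Position 1 ('a'): new char, reset run to 1
  Position 2 ('b'): new char, reset run to 1
  Position 3 ('b'): continues run of 'b', length=2
  Position 4 ('b'): continues run of 'b', length=3
  Position 5 ('a'): new char, reset run to 1
  Position 6 ('a'): continues run of 'a', length=2
  Position 7 ('c'): new char, reset run to 1
  Position 8 ('b'): new char, reset run to 1
  Position 9 ('b'): continues run of 'b', length=2
  Position 10 ('a'): new char, reset run to 1
Longest run: 'b' with length 3

3


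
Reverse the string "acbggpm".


Input: acbggpm
Reading characters right to left:
  Position 6: 'm'
  Position 5: 'p'
  Position 4: 'g'
  Position 3: 'g'
  Position 2: 'b'
  Position 1: 'c'
  Position 0: 'a'
Reversed: mpggbca

mpggbca


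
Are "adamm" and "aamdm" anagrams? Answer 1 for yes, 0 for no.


Strings: "adamm", "aamdm"
Sorted first:  aadmm
Sorted second: aadmm
Sorted forms match => anagrams

1


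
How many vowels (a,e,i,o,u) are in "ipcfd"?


Input: ipcfd
Checking each character:
  'i' at position 0: vowel (running total: 1)
  'p' at position 1: consonant
  'c' at position 2: consonant
  'f' at position 3: consonant
  'd' at position 4: consonant
Total vowels: 1

1


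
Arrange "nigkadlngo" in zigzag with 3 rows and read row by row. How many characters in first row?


Zigzag "nigkadlngo" into 3 rows:
Placing characters:
  'n' => row 0
  'i' => row 1
  'g' => row 2
  'k' => row 1
  'a' => row 0
  'd' => row 1
  'l' => row 2
  'n' => row 1
  'g' => row 0
  'o' => row 1
Rows:
  Row 0: "nag"
  Row 1: "ikdno"
  Row 2: "gl"
First row length: 3

3


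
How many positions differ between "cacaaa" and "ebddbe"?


Comparing "cacaaa" and "ebddbe" position by position:
  Position 0: 'c' vs 'e' => DIFFER
  Position 1: 'a' vs 'b' => DIFFER
  Position 2: 'c' vs 'd' => DIFFER
  Position 3: 'a' vs 'd' => DIFFER
  Position 4: 'a' vs 'b' => DIFFER
  Position 5: 'a' vs 'e' => DIFFER
Positions that differ: 6

6


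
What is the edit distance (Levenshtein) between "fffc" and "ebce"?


Computing edit distance: "fffc" -> "ebce"
DP table:
           e    b    c    e
      0    1    2    3    4
  f   1    1    2    3    4
  f   2    2    2    3    4
  f   3    3    3    3    4
  c   4    4    4    3    4
Edit distance = dp[4][4] = 4

4


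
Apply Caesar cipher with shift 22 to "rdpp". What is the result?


Caesar cipher: shift "rdpp" by 22
  'r' (pos 17) + 22 = pos 13 = 'n'
  'd' (pos 3) + 22 = pos 25 = 'z'
  'p' (pos 15) + 22 = pos 11 = 'l'
  'p' (pos 15) + 22 = pos 11 = 'l'
Result: nzll

nzll


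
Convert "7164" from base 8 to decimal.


Input: "7164" in base 8
Positional expansion:
  Digit '7' (value 7) x 8^3 = 3584
  Digit '1' (value 1) x 8^2 = 64
  Digit '6' (value 6) x 8^1 = 48
  Digit '4' (value 4) x 8^0 = 4
Sum = 3700

3700


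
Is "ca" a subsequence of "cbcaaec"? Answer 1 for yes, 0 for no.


Check if "ca" is a subsequence of "cbcaaec"
Greedy scan:
  Position 0 ('c'): matches sub[0] = 'c'
  Position 1 ('b'): no match needed
  Position 2 ('c'): no match needed
  Position 3 ('a'): matches sub[1] = 'a'
  Position 4 ('a'): no match needed
  Position 5 ('e'): no match needed
  Position 6 ('c'): no match needed
All 2 characters matched => is a subsequence

1


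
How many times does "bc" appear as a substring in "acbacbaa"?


Searching for "bc" in "acbacbaa"
Scanning each position:
  Position 0: "ac" => no
  Position 1: "cb" => no
  Position 2: "ba" => no
  Position 3: "ac" => no
  Position 4: "cb" => no
  Position 5: "ba" => no
  Position 6: "aa" => no
Total occurrences: 0

0


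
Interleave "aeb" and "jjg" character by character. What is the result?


Interleaving "aeb" and "jjg":
  Position 0: 'a' from first, 'j' from second => "aj"
  Position 1: 'e' from first, 'j' from second => "ej"
  Position 2: 'b' from first, 'g' from second => "bg"
Result: ajejbg

ajejbg


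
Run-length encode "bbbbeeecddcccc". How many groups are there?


Input: bbbbeeecddcccc
Scanning for consecutive runs:
  Group 1: 'b' x 4 (positions 0-3)
  Group 2: 'e' x 3 (positions 4-6)
  Group 3: 'c' x 1 (positions 7-7)
  Group 4: 'd' x 2 (positions 8-9)
  Group 5: 'c' x 4 (positions 10-13)
Total groups: 5

5


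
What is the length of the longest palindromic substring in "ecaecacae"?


Input: "ecaecacae"
Checking substrings for palindromes:
  [4:7] "cac" (len 3) => palindrome
  [5:8] "aca" (len 3) => palindrome
Longest palindromic substring: "cac" with length 3

3


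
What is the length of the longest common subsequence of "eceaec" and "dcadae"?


LCS of "eceaec" and "dcadae"
DP table:
           d    c    a    d    a    e
      0    0    0    0    0    0    0
  e   0    0    0    0    0    0    1
  c   0    0    1    1    1    1    1
  e   0    0    1    1    1    1    2
  a   0    0    1    2    2    2    2
  e   0    0    1    2    2    2    3
  c   0    0    1    2    2    2    3
LCS length = dp[6][6] = 3

3


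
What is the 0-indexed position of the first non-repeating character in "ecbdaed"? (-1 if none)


Input: ecbdaed
Character frequencies:
  'a': 1
  'b': 1
  'c': 1
  'd': 2
  'e': 2
Scanning left to right for freq == 1:
  Position 0 ('e'): freq=2, skip
  Position 1 ('c'): unique! => answer = 1

1


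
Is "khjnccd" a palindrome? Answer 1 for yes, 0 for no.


Input: khjnccd
Reversed: dccnjhk
  Compare pos 0 ('k') with pos 6 ('d'): MISMATCH
  Compare pos 1 ('h') with pos 5 ('c'): MISMATCH
  Compare pos 2 ('j') with pos 4 ('c'): MISMATCH
Result: not a palindrome

0


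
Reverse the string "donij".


Input: donij
Reading characters right to left:
  Position 4: 'j'
  Position 3: 'i'
  Position 2: 'n'
  Position 1: 'o'
  Position 0: 'd'
Reversed: jinod

jinod


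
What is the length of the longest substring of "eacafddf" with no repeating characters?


Input: "eacafddf"
Sliding window (track last position of each char):
  Position 0 ('e'): window [0,0] length 1 -- new best
  Position 1 ('a'): window [0,1] length 2 -- new best
  Position 2 ('c'): window [0,2] length 3 -- new best
  Position 3 ('a'): repeat (last at 1), move window start to 2
  Position 3 ('a'): window [2,3] length 2
  Position 4 ('f'): window [2,4] length 3
  Position 5 ('d'): window [2,5] length 4 -- new best
  Position 6 ('d'): repeat (last at 5), move window start to 6
  Position 6 ('d'): window [6,6] length 1
  Position 7 ('f'): window [6,7] length 2
Longest substring with no repeats: "cafd" with length 4

4


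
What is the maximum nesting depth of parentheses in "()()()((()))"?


Input: "()()()((()))"
Tracking depth:
  Position 0 '(': depth becomes 1
  Position 1 ')': depth becomes 0
  Position 2 '(': depth becomes 1
  Position 3 ')': depth becomes 0
  Position 4 '(': depth becomes 1
  Position 5 ')': depth becomes 0
  Position 6 '(': depth becomes 1
  Position 7 '(': depth becomes 2
  Position 8 '(': depth becomes 3
  Position 9 ')': depth becomes 2
  Position 10 ')': depth becomes 1
  Position 11 ')': depth becomes 0
Maximum depth reached: 3

3


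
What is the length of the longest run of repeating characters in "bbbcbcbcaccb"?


Input: "bbbcbcbcaccb"
Scanning for longest run:
  Position 1 ('b'): continues run of 'b', length=2
  Position 2 ('b'): continues run of 'b', length=3
  Position 3 ('c'): new char, reset run to 1
  Position 4 ('b'): new char, reset run to 1
  Position 5 ('c'): new char, reset run to 1
  Position 6 ('b'): new char, reset run to 1
  Position 7 ('c'): new char, reset run to 1
  Position 8 ('a'): new char, reset run to 1
  Position 9 ('c'): new char, reset run to 1
  Position 10 ('c'): continues run of 'c', length=2
  Position 11 ('b'): new char, reset run to 1
Longest run: 'b' with length 3

3


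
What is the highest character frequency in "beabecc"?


Input: beabecc
Character counts:
  'a': 1
  'b': 2
  'c': 2
  'e': 2
Maximum frequency: 2

2


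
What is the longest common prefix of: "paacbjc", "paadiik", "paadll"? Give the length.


Words: paacbjc, paadiik, paadll
  Position 0: all 'p' => match
  Position 1: all 'a' => match
  Position 2: all 'a' => match
  Position 3: ('c', 'd', 'd') => mismatch, stop
LCP = "paa" (length 3)

3


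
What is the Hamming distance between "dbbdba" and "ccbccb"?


Comparing "dbbdba" and "ccbccb" position by position:
  Position 0: 'd' vs 'c' => differ
  Position 1: 'b' vs 'c' => differ
  Position 2: 'b' vs 'b' => same
  Position 3: 'd' vs 'c' => differ
  Position 4: 'b' vs 'c' => differ
  Position 5: 'a' vs 'b' => differ
Total differences (Hamming distance): 5

5


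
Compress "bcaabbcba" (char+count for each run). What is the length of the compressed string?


Input: bcaabbcba
Runs:
  'b' x 1 => "b1"
  'c' x 1 => "c1"
  'a' x 2 => "a2"
  'b' x 2 => "b2"
  'c' x 1 => "c1"
  'b' x 1 => "b1"
  'a' x 1 => "a1"
Compressed: "b1c1a2b2c1b1a1"
Compressed length: 14

14


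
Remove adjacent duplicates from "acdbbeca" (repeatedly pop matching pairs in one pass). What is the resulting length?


Input: acdbbeca
Stack-based adjacent duplicate removal:
  Read 'a': push. Stack: a
  Read 'c': push. Stack: ac
  Read 'd': push. Stack: acd
  Read 'b': push. Stack: acdb
  Read 'b': matches stack top 'b' => pop. Stack: acd
  Read 'e': push. Stack: acde
  Read 'c': push. Stack: acdec
  Read 'a': push. Stack: acdeca
Final stack: "acdeca" (length 6)

6


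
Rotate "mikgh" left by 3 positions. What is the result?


Input: "mikgh", rotate left by 3
First 3 characters: "mik"
Remaining characters: "gh"
Concatenate remaining + first: "gh" + "mik" = "ghmik"

ghmik


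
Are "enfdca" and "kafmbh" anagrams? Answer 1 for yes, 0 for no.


Strings: "enfdca", "kafmbh"
Sorted first:  acdefn
Sorted second: abfhkm
Differ at position 1: 'c' vs 'b' => not anagrams

0


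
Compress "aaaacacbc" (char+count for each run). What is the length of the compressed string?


Input: aaaacacbc
Runs:
  'a' x 4 => "a4"
  'c' x 1 => "c1"
  'a' x 1 => "a1"
  'c' x 1 => "c1"
  'b' x 1 => "b1"
  'c' x 1 => "c1"
Compressed: "a4c1a1c1b1c1"
Compressed length: 12

12


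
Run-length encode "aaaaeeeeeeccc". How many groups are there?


Input: aaaaeeeeeeccc
Scanning for consecutive runs:
  Group 1: 'a' x 4 (positions 0-3)
  Group 2: 'e' x 6 (positions 4-9)
  Group 3: 'c' x 3 (positions 10-12)
Total groups: 3

3


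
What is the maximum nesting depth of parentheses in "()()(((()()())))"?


Input: "()()(((()()())))"
Tracking depth:
  Position 0 '(': depth becomes 1
  Position 1 ')': depth becomes 0
  Position 2 '(': depth becomes 1
  Position 3 ')': depth becomes 0
  Position 4 '(': depth becomes 1
  Position 5 '(': depth becomes 2
  Position 6 '(': depth becomes 3
  Position 7 '(': depth becomes 4
  Position 8 ')': depth becomes 3
  Position 9 '(': depth becomes 4
  Position 10 ')': depth becomes 3
  Position 11 '(': depth becomes 4
  Position 12 ')': depth becomes 3
  Position 13 ')': depth becomes 2
  Position 14 ')': depth becomes 1
  Position 15 ')': depth becomes 0
Maximum depth reached: 4

4


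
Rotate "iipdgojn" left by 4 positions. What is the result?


Input: "iipdgojn", rotate left by 4
First 4 characters: "iipd"
Remaining characters: "gojn"
Concatenate remaining + first: "gojn" + "iipd" = "gojniipd"

gojniipd


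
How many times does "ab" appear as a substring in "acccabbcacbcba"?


Searching for "ab" in "acccabbcacbcba"
Scanning each position:
  Position 0: "ac" => no
  Position 1: "cc" => no
  Position 2: "cc" => no
  Position 3: "ca" => no
  Position 4: "ab" => MATCH
  Position 5: "bb" => no
  Position 6: "bc" => no
  Position 7: "ca" => no
  Position 8: "ac" => no
  Position 9: "cb" => no
  Position 10: "bc" => no
  Position 11: "cb" => no
  Position 12: "ba" => no
Total occurrences: 1

1


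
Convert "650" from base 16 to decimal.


Input: "650" in base 16
Positional expansion:
  Digit '6' (value 6) x 16^2 = 1536
  Digit '5' (value 5) x 16^1 = 80
  Digit '0' (value 0) x 16^0 = 0
Sum = 1616

1616


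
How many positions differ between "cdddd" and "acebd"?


Comparing "cdddd" and "acebd" position by position:
  Position 0: 'c' vs 'a' => DIFFER
  Position 1: 'd' vs 'c' => DIFFER
  Position 2: 'd' vs 'e' => DIFFER
  Position 3: 'd' vs 'b' => DIFFER
  Position 4: 'd' vs 'd' => same
Positions that differ: 4

4


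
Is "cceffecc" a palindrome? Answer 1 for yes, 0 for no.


Input: cceffecc
Reversed: cceffecc
  Compare pos 0 ('c') with pos 7 ('c'): match
  Compare pos 1 ('c') with pos 6 ('c'): match
  Compare pos 2 ('e') with pos 5 ('e'): match
  Compare pos 3 ('f') with pos 4 ('f'): match
Result: palindrome

1


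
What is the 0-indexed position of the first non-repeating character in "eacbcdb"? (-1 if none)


Input: eacbcdb
Character frequencies:
  'a': 1
  'b': 2
  'c': 2
  'd': 1
  'e': 1
Scanning left to right for freq == 1:
  Position 0 ('e'): unique! => answer = 0

0


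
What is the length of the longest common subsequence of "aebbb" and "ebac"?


LCS of "aebbb" and "ebac"
DP table:
           e    b    a    c
      0    0    0    0    0
  a   0    0    0    1    1
  e   0    1    1    1    1
  b   0    1    2    2    2
  b   0    1    2    2    2
  b   0    1    2    2    2
LCS length = dp[5][4] = 2

2


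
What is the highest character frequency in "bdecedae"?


Input: bdecedae
Character counts:
  'a': 1
  'b': 1
  'c': 1
  'd': 2
  'e': 3
Maximum frequency: 3

3


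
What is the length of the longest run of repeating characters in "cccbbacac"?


Input: "cccbbacac"
Scanning for longest run:
  Position 1 ('c'): continues run of 'c', length=2
  Position 2 ('c'): continues run of 'c', length=3
  Position 3 ('b'): new char, reset run to 1
  Position 4 ('b'): continues run of 'b', length=2
  Position 5 ('a'): new char, reset run to 1
  Position 6 ('c'): new char, reset run to 1
  Position 7 ('a'): new char, reset run to 1
  Position 8 ('c'): new char, reset run to 1
Longest run: 'c' with length 3

3


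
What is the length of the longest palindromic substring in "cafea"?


Input: "cafea"
Checking substrings for palindromes:
  No multi-char palindromic substrings found
Longest palindromic substring: "c" with length 1

1


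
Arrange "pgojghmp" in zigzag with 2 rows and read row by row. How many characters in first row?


Zigzag "pgojghmp" into 2 rows:
Placing characters:
  'p' => row 0
  'g' => row 1
  'o' => row 0
  'j' => row 1
  'g' => row 0
  'h' => row 1
  'm' => row 0
  'p' => row 1
Rows:
  Row 0: "pogm"
  Row 1: "gjhp"
First row length: 4

4


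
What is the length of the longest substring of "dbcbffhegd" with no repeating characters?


Input: "dbcbffhegd"
Sliding window (track last position of each char):
  Position 0 ('d'): window [0,0] length 1 -- new best
  Position 1 ('b'): window [0,1] length 2 -- new best
  Position 2 ('c'): window [0,2] length 3 -- new best
  Position 3 ('b'): repeat (last at 1), move window start to 2
  Position 3 ('b'): window [2,3] length 2
  Position 4 ('f'): window [2,4] length 3
  Position 5 ('f'): repeat (last at 4), move window start to 5
  Position 5 ('f'): window [5,5] length 1
  Position 6 ('h'): window [5,6] length 2
  Position 7 ('e'): window [5,7] length 3
  Position 8 ('g'): window [5,8] length 4 -- new best
  Position 9 ('d'): window [5,9] length 5 -- new best
Longest substring with no repeats: "fhegd" with length 5

5


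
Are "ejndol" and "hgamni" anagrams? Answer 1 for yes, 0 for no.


Strings: "ejndol", "hgamni"
Sorted first:  dejlno
Sorted second: aghimn
Differ at position 0: 'd' vs 'a' => not anagrams

0


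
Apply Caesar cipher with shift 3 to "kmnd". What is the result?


Caesar cipher: shift "kmnd" by 3
  'k' (pos 10) + 3 = pos 13 = 'n'
  'm' (pos 12) + 3 = pos 15 = 'p'
  'n' (pos 13) + 3 = pos 16 = 'q'
  'd' (pos 3) + 3 = pos 6 = 'g'
Result: npqg

npqg


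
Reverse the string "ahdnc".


Input: ahdnc
Reading characters right to left:
  Position 4: 'c'
  Position 3: 'n'
  Position 2: 'd'
  Position 1: 'h'
  Position 0: 'a'
Reversed: cndha

cndha


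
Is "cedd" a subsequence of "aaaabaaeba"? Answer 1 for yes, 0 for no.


Check if "cedd" is a subsequence of "aaaabaaeba"
Greedy scan:
  Position 0 ('a'): no match needed
  Position 1 ('a'): no match needed
  Position 2 ('a'): no match needed
  Position 3 ('a'): no match needed
  Position 4 ('b'): no match needed
  Position 5 ('a'): no match needed
  Position 6 ('a'): no match needed
  Position 7 ('e'): no match needed
  Position 8 ('b'): no match needed
  Position 9 ('a'): no match needed
Only matched 0/4 characters => not a subsequence

0


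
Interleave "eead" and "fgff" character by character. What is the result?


Interleaving "eead" and "fgff":
  Position 0: 'e' from first, 'f' from second => "ef"
  Position 1: 'e' from first, 'g' from second => "eg"
  Position 2: 'a' from first, 'f' from second => "af"
  Position 3: 'd' from first, 'f' from second => "df"
Result: efegafdf

efegafdf


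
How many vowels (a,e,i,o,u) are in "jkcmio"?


Input: jkcmio
Checking each character:
  'j' at position 0: consonant
  'k' at position 1: consonant
  'c' at position 2: consonant
  'm' at position 3: consonant
  'i' at position 4: vowel (running total: 1)
  'o' at position 5: vowel (running total: 2)
Total vowels: 2

2


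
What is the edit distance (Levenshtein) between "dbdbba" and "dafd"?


Computing edit distance: "dbdbba" -> "dafd"
DP table:
           d    a    f    d
      0    1    2    3    4
  d   1    0    1    2    3
  b   2    1    1    2    3
  d   3    2    2    2    2
  b   4    3    3    3    3
  b   5    4    4    4    4
  a   6    5    4    5    5
Edit distance = dp[6][4] = 5

5


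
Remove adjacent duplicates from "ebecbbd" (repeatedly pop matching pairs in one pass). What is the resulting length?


Input: ebecbbd
Stack-based adjacent duplicate removal:
  Read 'e': push. Stack: e
  Read 'b': push. Stack: eb
  Read 'e': push. Stack: ebe
  Read 'c': push. Stack: ebec
  Read 'b': push. Stack: ebecb
  Read 'b': matches stack top 'b' => pop. Stack: ebec
  Read 'd': push. Stack: ebecd
Final stack: "ebecd" (length 5)

5


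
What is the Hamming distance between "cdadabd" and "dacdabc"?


Comparing "cdadabd" and "dacdabc" position by position:
  Position 0: 'c' vs 'd' => differ
  Position 1: 'd' vs 'a' => differ
  Position 2: 'a' vs 'c' => differ
  Position 3: 'd' vs 'd' => same
  Position 4: 'a' vs 'a' => same
  Position 5: 'b' vs 'b' => same
  Position 6: 'd' vs 'c' => differ
Total differences (Hamming distance): 4

4


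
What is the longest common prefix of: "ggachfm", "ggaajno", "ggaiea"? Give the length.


Words: ggachfm, ggaajno, ggaiea
  Position 0: all 'g' => match
  Position 1: all 'g' => match
  Position 2: all 'a' => match
  Position 3: ('c', 'a', 'i') => mismatch, stop
LCP = "gga" (length 3)

3


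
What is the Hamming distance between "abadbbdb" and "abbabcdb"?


Comparing "abadbbdb" and "abbabcdb" position by position:
  Position 0: 'a' vs 'a' => same
  Position 1: 'b' vs 'b' => same
  Position 2: 'a' vs 'b' => differ
  Position 3: 'd' vs 'a' => differ
  Position 4: 'b' vs 'b' => same
  Position 5: 'b' vs 'c' => differ
  Position 6: 'd' vs 'd' => same
  Position 7: 'b' vs 'b' => same
Total differences (Hamming distance): 3

3


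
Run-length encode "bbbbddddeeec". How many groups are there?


Input: bbbbddddeeec
Scanning for consecutive runs:
  Group 1: 'b' x 4 (positions 0-3)
  Group 2: 'd' x 4 (positions 4-7)
  Group 3: 'e' x 3 (positions 8-10)
  Group 4: 'c' x 1 (positions 11-11)
Total groups: 4

4


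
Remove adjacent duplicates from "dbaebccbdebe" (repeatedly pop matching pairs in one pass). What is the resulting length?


Input: dbaebccbdebe
Stack-based adjacent duplicate removal:
  Read 'd': push. Stack: d
  Read 'b': push. Stack: db
  Read 'a': push. Stack: dba
  Read 'e': push. Stack: dbae
  Read 'b': push. Stack: dbaeb
  Read 'c': push. Stack: dbaebc
  Read 'c': matches stack top 'c' => pop. Stack: dbaeb
  Read 'b': matches stack top 'b' => pop. Stack: dbae
  Read 'd': push. Stack: dbaed
  Read 'e': push. Stack: dbaede
  Read 'b': push. Stack: dbaedeb
  Read 'e': push. Stack: dbaedebe
Final stack: "dbaedebe" (length 8)

8


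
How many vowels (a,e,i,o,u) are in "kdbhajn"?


Input: kdbhajn
Checking each character:
  'k' at position 0: consonant
  'd' at position 1: consonant
  'b' at position 2: consonant
  'h' at position 3: consonant
  'a' at position 4: vowel (running total: 1)
  'j' at position 5: consonant
  'n' at position 6: consonant
Total vowels: 1

1


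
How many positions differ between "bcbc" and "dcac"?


Comparing "bcbc" and "dcac" position by position:
  Position 0: 'b' vs 'd' => DIFFER
  Position 1: 'c' vs 'c' => same
  Position 2: 'b' vs 'a' => DIFFER
  Position 3: 'c' vs 'c' => same
Positions that differ: 2

2


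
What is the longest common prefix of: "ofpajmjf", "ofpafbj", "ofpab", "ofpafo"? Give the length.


Words: ofpajmjf, ofpafbj, ofpab, ofpafo
  Position 0: all 'o' => match
  Position 1: all 'f' => match
  Position 2: all 'p' => match
  Position 3: all 'a' => match
  Position 4: ('j', 'f', 'b', 'f') => mismatch, stop
LCP = "ofpa" (length 4)

4


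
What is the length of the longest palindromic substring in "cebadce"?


Input: "cebadce"
Checking substrings for palindromes:
  No multi-char palindromic substrings found
Longest palindromic substring: "c" with length 1

1


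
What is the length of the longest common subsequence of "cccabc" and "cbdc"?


LCS of "cccabc" and "cbdc"
DP table:
           c    b    d    c
      0    0    0    0    0
  c   0    1    1    1    1
  c   0    1    1    1    2
  c   0    1    1    1    2
  a   0    1    1    1    2
  b   0    1    2    2    2
  c   0    1    2    2    3
LCS length = dp[6][4] = 3

3


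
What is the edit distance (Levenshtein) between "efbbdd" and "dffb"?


Computing edit distance: "efbbdd" -> "dffb"
DP table:
           d    f    f    b
      0    1    2    3    4
  e   1    1    2    3    4
  f   2    2    1    2    3
  b   3    3    2    2    2
  b   4    4    3    3    2
  d   5    4    4    4    3
  d   6    5    5    5    4
Edit distance = dp[6][4] = 4

4


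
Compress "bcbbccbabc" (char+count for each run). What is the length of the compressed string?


Input: bcbbccbabc
Runs:
  'b' x 1 => "b1"
  'c' x 1 => "c1"
  'b' x 2 => "b2"
  'c' x 2 => "c2"
  'b' x 1 => "b1"
  'a' x 1 => "a1"
  'b' x 1 => "b1"
  'c' x 1 => "c1"
Compressed: "b1c1b2c2b1a1b1c1"
Compressed length: 16

16


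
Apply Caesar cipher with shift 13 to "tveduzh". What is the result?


Caesar cipher: shift "tveduzh" by 13
  't' (pos 19) + 13 = pos 6 = 'g'
  'v' (pos 21) + 13 = pos 8 = 'i'
  'e' (pos 4) + 13 = pos 17 = 'r'
  'd' (pos 3) + 13 = pos 16 = 'q'
  'u' (pos 20) + 13 = pos 7 = 'h'
  'z' (pos 25) + 13 = pos 12 = 'm'
  'h' (pos 7) + 13 = pos 20 = 'u'
Result: girqhmu

girqhmu


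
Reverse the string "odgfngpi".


Input: odgfngpi
Reading characters right to left:
  Position 7: 'i'
  Position 6: 'p'
  Position 5: 'g'
  Position 4: 'n'
  Position 3: 'f'
  Position 2: 'g'
  Position 1: 'd'
  Position 0: 'o'
Reversed: ipgnfgdo

ipgnfgdo


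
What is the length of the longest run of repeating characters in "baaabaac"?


Input: "baaabaac"
Scanning for longest run:
  Position 1 ('a'): new char, reset run to 1
  Position 2 ('a'): continues run of 'a', length=2
  Position 3 ('a'): continues run of 'a', length=3
  Position 4 ('b'): new char, reset run to 1
  Position 5 ('a'): new char, reset run to 1
  Position 6 ('a'): continues run of 'a', length=2
  Position 7 ('c'): new char, reset run to 1
Longest run: 'a' with length 3

3


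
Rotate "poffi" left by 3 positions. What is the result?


Input: "poffi", rotate left by 3
First 3 characters: "pof"
Remaining characters: "fi"
Concatenate remaining + first: "fi" + "pof" = "fipof"

fipof


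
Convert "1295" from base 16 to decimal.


Input: "1295" in base 16
Positional expansion:
  Digit '1' (value 1) x 16^3 = 4096
  Digit '2' (value 2) x 16^2 = 512
  Digit '9' (value 9) x 16^1 = 144
  Digit '5' (value 5) x 16^0 = 5
Sum = 4757

4757


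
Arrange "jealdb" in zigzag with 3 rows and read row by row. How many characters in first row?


Zigzag "jealdb" into 3 rows:
Placing characters:
  'j' => row 0
  'e' => row 1
  'a' => row 2
  'l' => row 1
  'd' => row 0
  'b' => row 1
Rows:
  Row 0: "jd"
  Row 1: "elb"
  Row 2: "a"
First row length: 2

2


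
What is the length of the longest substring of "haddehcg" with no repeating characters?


Input: "haddehcg"
Sliding window (track last position of each char):
  Position 0 ('h'): window [0,0] length 1 -- new best
  Position 1 ('a'): window [0,1] length 2 -- new best
  Position 2 ('d'): window [0,2] length 3 -- new best
  Position 3 ('d'): repeat (last at 2), move window start to 3
  Position 3 ('d'): window [3,3] length 1
  Position 4 ('e'): window [3,4] length 2
  Position 5 ('h'): window [3,5] length 3
  Position 6 ('c'): window [3,6] length 4 -- new best
  Position 7 ('g'): window [3,7] length 5 -- new best
Longest substring with no repeats: "dehcg" with length 5

5


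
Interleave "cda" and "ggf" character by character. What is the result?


Interleaving "cda" and "ggf":
  Position 0: 'c' from first, 'g' from second => "cg"
  Position 1: 'd' from first, 'g' from second => "dg"
  Position 2: 'a' from first, 'f' from second => "af"
Result: cgdgaf

cgdgaf


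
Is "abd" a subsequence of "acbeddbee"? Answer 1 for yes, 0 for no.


Check if "abd" is a subsequence of "acbeddbee"
Greedy scan:
  Position 0 ('a'): matches sub[0] = 'a'
  Position 1 ('c'): no match needed
  Position 2 ('b'): matches sub[1] = 'b'
  Position 3 ('e'): no match needed
  Position 4 ('d'): matches sub[2] = 'd'
  Position 5 ('d'): no match needed
  Position 6 ('b'): no match needed
  Position 7 ('e'): no match needed
  Position 8 ('e'): no match needed
All 3 characters matched => is a subsequence

1


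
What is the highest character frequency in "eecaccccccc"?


Input: eecaccccccc
Character counts:
  'a': 1
  'c': 8
  'e': 2
Maximum frequency: 8

8


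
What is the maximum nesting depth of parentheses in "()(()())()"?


Input: "()(()())()"
Tracking depth:
  Position 0 '(': depth becomes 1
  Position 1 ')': depth becomes 0
  Position 2 '(': depth becomes 1
  Position 3 '(': depth becomes 2
  Position 4 ')': depth becomes 1
  Position 5 '(': depth becomes 2
  Position 6 ')': depth becomes 1
  Position 7 ')': depth becomes 0
  Position 8 '(': depth becomes 1
  Position 9 ')': depth becomes 0
Maximum depth reached: 2

2


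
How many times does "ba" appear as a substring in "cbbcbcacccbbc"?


Searching for "ba" in "cbbcbcacccbbc"
Scanning each position:
  Position 0: "cb" => no
  Position 1: "bb" => no
  Position 2: "bc" => no
  Position 3: "cb" => no
  Position 4: "bc" => no
  Position 5: "ca" => no
  Position 6: "ac" => no
  Position 7: "cc" => no
  Position 8: "cc" => no
  Position 9: "cb" => no
  Position 10: "bb" => no
  Position 11: "bc" => no
Total occurrences: 0

0


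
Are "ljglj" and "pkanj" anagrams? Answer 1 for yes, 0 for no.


Strings: "ljglj", "pkanj"
Sorted first:  gjjll
Sorted second: ajknp
Differ at position 0: 'g' vs 'a' => not anagrams

0


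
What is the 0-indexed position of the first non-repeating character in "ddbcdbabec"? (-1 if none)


Input: ddbcdbabec
Character frequencies:
  'a': 1
  'b': 3
  'c': 2
  'd': 3
  'e': 1
Scanning left to right for freq == 1:
  Position 0 ('d'): freq=3, skip
  Position 1 ('d'): freq=3, skip
  Position 2 ('b'): freq=3, skip
  Position 3 ('c'): freq=2, skip
  Position 4 ('d'): freq=3, skip
  Position 5 ('b'): freq=3, skip
  Position 6 ('a'): unique! => answer = 6

6


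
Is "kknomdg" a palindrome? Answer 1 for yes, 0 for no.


Input: kknomdg
Reversed: gdmonkk
  Compare pos 0 ('k') with pos 6 ('g'): MISMATCH
  Compare pos 1 ('k') with pos 5 ('d'): MISMATCH
  Compare pos 2 ('n') with pos 4 ('m'): MISMATCH
Result: not a palindrome

0
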